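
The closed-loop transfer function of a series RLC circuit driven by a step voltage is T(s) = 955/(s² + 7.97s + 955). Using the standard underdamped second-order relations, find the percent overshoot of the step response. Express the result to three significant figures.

%OS ≈ 66.5%

Comparing the denominator to s² + 2ζω_n s + ω_n²: ω_n = √955 = 30.9 rad/s, and 2ζω_n = 7.97 so ζ = 7.97/(2·30.9) = 0.129.
Overshoot: exp(−π·0.129/√(1−0.129²)) = 0.665, i.e. 66.5%.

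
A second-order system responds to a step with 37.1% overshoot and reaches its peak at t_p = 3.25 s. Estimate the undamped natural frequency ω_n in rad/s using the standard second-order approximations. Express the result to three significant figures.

From the overshoot, ζ = −ln(OS)/√(π²+ln²(OS)) = 0.301.
t_p = π/ω_d ⇒ ω_d = 0.967 rad/s; then ω_n = ω_d/√(1−ζ²) = 1.01 rad/s.

ω_n ≈ 1.01 rad/s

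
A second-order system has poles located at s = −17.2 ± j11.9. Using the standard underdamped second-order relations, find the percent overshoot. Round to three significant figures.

%OS ≈ 1.07%

With σ = 17.2, ω_d = 11.9: ω_n = √(σ²+ω_d²) = 20.9 rad/s, ζ = σ/ω_n = 0.822.
%OS = 100·exp(−πζ/√(1−ζ²)) = 1.07%.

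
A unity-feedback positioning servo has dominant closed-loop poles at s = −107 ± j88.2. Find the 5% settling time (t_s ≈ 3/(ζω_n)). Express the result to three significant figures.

t_s ≈ 0.0280 s

For poles at −σ ± jω_d, ζω_n = σ = 107, so t_s ≈ 3/σ = 0.0280 s.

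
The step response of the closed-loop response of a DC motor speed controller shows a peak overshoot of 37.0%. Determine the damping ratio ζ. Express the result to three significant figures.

ζ = −ln(OS)/√(π² + (ln OS)²). With OS = 0.370, ln OS = −0.9943 and ζ = 0.9943/3.295 = 0.302.

ζ ≈ 0.302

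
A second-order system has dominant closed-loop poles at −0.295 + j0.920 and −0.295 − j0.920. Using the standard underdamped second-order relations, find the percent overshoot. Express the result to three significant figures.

%OS ≈ 36.5%

The poles are at −σ ± jω_d with σ = 0.295 and ω_d = 0.920, so ω_n = √(σ²+ω_d²) = 0.966 rad/s and ζ = σ/ω_n = 0.305.
Overshoot: exp(−π·0.305/√(1−0.305²)) = 0.365, i.e. 36.5%.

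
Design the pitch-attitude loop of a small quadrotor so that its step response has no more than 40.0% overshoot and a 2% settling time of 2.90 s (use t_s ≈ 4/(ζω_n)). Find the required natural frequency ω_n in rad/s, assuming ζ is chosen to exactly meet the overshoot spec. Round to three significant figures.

Inverting the overshoot relation: ζ = |ln 0.400|/√(π² + ln²0.400) = 0.280.
Then ω_n = 4/(ζ t_s) = 4/(0.280 × 2.90) = 4.93 rad/s.

ω_n ≈ 4.93 rad/s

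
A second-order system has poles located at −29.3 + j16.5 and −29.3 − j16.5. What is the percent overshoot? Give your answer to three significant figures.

%OS ≈ 0.378%

The poles are at −σ ± jω_d with σ = 29.3 and ω_d = 16.5, so ω_n = √(σ²+ω_d²) = 33.6 rad/s and ζ = σ/ω_n = 0.871.
%OS = 100 e^{−πζ/√(1−ζ²)} with ζ = 0.871 gives 0.378%.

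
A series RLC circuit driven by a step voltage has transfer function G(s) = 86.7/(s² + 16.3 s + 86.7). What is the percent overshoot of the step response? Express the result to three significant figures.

%OS ≈ 0.339%

ω_n = √86.7 = 9.31 rad/s; ζ = 16.3/(2·9.31) = 0.875.
%OS = 100 e^{−πζ/√(1−ζ²)} with ζ = 0.875 gives 0.339%.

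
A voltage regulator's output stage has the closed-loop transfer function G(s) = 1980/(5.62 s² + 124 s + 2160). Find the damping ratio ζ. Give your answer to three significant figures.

ζ ≈ 0.563

Dividing through by 5.62: denominator becomes s² + 22.06 s + 384.3.
So ω_n = √384.3 = 19.6 rad/s and ζ = 22.06/(2·19.6) = 0.563.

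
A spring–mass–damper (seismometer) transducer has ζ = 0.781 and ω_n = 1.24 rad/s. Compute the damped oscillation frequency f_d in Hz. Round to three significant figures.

f_d ≈ 0.123 Hz

ω_d = ω_n√(1−ζ²) = 1.24·√0.390 = 0.774 rad/s.
f_d = ω_d/(2π) = 0.123 Hz.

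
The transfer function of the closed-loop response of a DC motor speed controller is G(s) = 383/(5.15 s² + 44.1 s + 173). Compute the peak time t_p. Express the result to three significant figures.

t_p ≈ 0.804 s

Dividing through by 5.15: denominator becomes s² + 8.563 s + 33.59.
So ω_n = √33.59 = 5.80 rad/s and ζ = 8.563/(2·5.80) = 0.739.
ω_d = 5.80·√(1 − 0.739²) = 3.91 rad/s. t_p = π/ω_d = 0.804 s.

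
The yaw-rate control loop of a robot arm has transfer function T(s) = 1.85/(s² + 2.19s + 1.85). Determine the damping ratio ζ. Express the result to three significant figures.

ζ ≈ 0.805

ω_n = √1.85 = 1.36 rad/s; ζ = 2.19/(2·1.36) = 0.805.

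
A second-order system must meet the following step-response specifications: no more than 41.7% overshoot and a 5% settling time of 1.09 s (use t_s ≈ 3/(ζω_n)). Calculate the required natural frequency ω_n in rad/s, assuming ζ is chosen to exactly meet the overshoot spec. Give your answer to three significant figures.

Inverting the overshoot relation: ζ = |ln 0.417|/√(π² + ln²0.417) = 0.268.
From t_s ≈ 3/(ζω_n): ω_n = 3/(ζ·t_s) = 3/(0.268·1.09) = 10.3 rad/s.

ω_n ≈ 10.3 rad/s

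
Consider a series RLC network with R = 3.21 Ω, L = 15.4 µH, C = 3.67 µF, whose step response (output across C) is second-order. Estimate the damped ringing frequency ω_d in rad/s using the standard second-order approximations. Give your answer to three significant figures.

ω_d ≈ 82700 rad/s

For a series RLC circuit (capacitor voltage as output), ω_n = 1/√(LC) = 1/√(15.4 µH · 3.67 µF) = 133000 rad/s.
ζ = (R/2)·√(C/L) = (3.21/2)·√(3.67 µF/15.4 µH) = 0.784.
The damped frequency ω_d = ω_n√(1−ζ²) = 82700 rad/s.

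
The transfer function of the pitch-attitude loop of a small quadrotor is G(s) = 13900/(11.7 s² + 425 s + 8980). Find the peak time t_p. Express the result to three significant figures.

Dividing through by 11.7: denominator becomes s² + 36.32 s + 767.5.
So ω_n = √767.5 = 27.7 rad/s and ζ = 36.32/(2·27.7) = 0.656.
The damped frequency ω_d = ω_n√(1−ζ²) = 20.9 rad/s. t_p = π/ω_d = 0.150 s.

t_p ≈ 0.150 s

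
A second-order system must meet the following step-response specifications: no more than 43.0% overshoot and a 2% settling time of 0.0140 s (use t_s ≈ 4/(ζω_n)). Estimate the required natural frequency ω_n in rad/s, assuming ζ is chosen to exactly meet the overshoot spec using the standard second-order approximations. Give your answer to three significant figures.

Inverting the overshoot relation: ζ = |ln 0.430|/√(π² + ln²0.430) = 0.259.
From t_s ≈ 4/(ζω_n): ω_n = 4/(ζ·t_s) = 4/(0.259·0.0140) = 1100 rad/s.

ω_n ≈ 1100 rad/s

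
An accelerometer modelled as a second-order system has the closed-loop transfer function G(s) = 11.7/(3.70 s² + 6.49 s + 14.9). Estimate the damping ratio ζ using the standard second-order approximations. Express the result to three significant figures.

Dividing through by 3.70: denominator becomes s² + 1.754 s + 4.027.
So ω_n = √4.027 = 2.01 rad/s and ζ = 1.754/(2·2.01) = 0.437.

ζ ≈ 0.437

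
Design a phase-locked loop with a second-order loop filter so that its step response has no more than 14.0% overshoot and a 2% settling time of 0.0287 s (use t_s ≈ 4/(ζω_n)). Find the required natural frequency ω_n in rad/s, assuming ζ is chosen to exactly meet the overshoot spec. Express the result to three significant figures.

ζ = −ln(OS)/√(π² + (ln OS)²). With OS = 0.140, ln OS = −1.966 and ζ = 1.966/3.706 = 0.531.
Then ω_n = 4/(ζ t_s) = 4/(0.531 × 0.0287) = 263 rad/s.

ω_n ≈ 263 rad/s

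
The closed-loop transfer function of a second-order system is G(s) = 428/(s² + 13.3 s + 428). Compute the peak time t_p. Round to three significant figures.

t_p ≈ 0.160 s

ω_n = √428 = 20.7 rad/s; ζ = 13.3/(2·20.7) = 0.321.
ω_d = ω_n√(1−ζ²) = 19.6 rad/s. Then t_p = π/ω_d = 0.160 s.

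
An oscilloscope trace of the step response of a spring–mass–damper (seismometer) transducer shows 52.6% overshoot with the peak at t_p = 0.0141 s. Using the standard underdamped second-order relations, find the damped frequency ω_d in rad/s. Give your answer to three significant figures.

t_p = π/ω_d, so ω_d = π/0.0141 = 223 rad/s.

ω_d ≈ 223 rad/s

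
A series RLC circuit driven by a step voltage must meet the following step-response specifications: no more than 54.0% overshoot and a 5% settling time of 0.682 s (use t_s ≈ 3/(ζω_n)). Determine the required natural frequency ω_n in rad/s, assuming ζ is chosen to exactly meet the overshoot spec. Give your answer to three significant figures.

ζ = −ln(OS)/√(π² + (ln OS)²). With OS = 0.540, ln OS = −0.6162 and ζ = 0.6162/3.201 = 0.192.
Then ω_n = 3/(ζ t_s) = 3/(0.192 × 0.682) = 22.9 rad/s.

ω_n ≈ 22.9 rad/s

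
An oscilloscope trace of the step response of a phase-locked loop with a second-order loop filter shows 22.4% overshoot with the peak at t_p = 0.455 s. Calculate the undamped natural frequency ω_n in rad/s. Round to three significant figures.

ω_n ≈ 7.65 rad/s

The overshoot fixes ζ = −ln(OS)/√(π²+ln²(OS)) = 0.430.
t_p = π/ω_d ⇒ ω_d = 6.90 rad/s; then ω_n = ω_d/√(1−ζ²) = 7.65 rad/s.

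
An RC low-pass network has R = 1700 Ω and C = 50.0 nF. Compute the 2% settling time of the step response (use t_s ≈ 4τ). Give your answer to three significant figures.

τ = RC = 1700 × 50.0 nF = 0.0000850 s.
t_s ≈ 4τ = 0.000340 s.

t_s ≈ 0.000340 s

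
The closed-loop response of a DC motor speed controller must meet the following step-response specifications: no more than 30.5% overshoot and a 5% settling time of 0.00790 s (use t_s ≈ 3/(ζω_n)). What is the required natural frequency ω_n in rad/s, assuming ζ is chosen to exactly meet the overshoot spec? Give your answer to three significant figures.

ω_n ≈ 1070 rad/s

From %OS = 100·exp(−πζ/√(1−ζ²)), invert to get ζ = −ln(OS)/√(π² + ln²(OS)) with OS = 0.305.
−ln 0.305 = 1.187, so ζ = 1.187/√(π² + 1.410) = 0.354.
From t_s ≈ 3/(ζω_n): ω_n = 3/(ζ·t_s) = 3/(0.354·0.00790) = 1070 rad/s.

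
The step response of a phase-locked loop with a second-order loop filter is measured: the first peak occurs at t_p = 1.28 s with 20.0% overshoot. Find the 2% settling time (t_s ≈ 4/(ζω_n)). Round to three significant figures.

ζ from %OS: ζ = |ln 0.200|/√(π²+ln²0.200) = 0.456.
t_p = π/ω_d ⇒ ω_d = 2.45 rad/s; then ω_n = ω_d/√(1−ζ²) = 2.76 rad/s.
t_s ≈ 4/(ζω_n) = 4/(0.456·2.76) = 3.18 s.

t_s ≈ 3.18 s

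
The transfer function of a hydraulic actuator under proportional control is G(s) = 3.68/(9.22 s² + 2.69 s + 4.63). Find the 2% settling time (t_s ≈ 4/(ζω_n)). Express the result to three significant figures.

Dividing through by 9.22: denominator becomes s² + 0.2918 s + 0.5022.
So ω_n = √0.5022 = 0.709 rad/s and ζ = 0.2918/(2·0.709) = 0.206.
t_s ≈ 4/(ζω_n) = 27.4 s.

t_s ≈ 27.4 s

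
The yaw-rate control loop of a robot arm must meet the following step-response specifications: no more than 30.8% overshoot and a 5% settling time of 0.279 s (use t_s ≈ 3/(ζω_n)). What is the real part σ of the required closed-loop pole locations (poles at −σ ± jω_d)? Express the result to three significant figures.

The settling-time spec alone fixes σ = ζω_n = 3/t_s = 3/0.279 = 10.8.
(Overshoot then fixes ζ = 0.351 and hence ω_d = σ·√(1−ζ²)/ζ = 28.7 rad/s.)

σ ≈ 10.8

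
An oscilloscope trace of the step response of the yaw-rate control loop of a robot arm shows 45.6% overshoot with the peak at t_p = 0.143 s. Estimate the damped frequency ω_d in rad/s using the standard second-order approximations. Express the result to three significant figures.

t_p = π/ω_d, so ω_d = π/0.143 = 22.0 rad/s.

ω_d ≈ 22.0 rad/s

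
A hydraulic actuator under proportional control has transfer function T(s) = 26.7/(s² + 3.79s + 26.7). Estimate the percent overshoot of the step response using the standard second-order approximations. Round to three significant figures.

ω_n = √26.7 = 5.17 rad/s; ζ = 3.79/(2·5.17) = 0.367.
%OS = 100 e^{−πζ/√(1−ζ²)} with ζ = 0.367 gives 29.0%.

%OS ≈ 29.0%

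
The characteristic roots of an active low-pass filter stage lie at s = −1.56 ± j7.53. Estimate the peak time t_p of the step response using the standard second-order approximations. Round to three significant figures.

t_p ≈ 0.417 s

t_p = π/ω_d with ω_d = 7.53 (the imaginary part), so t_p = 0.417 s.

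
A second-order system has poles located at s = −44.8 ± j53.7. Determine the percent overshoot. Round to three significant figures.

|pole| = ω_n = √(44.8² + 53.7²) = 69.9 rad/s; ζ = cos θ = σ/ω_n = 0.641.
%OS = 100 e^{−πζ/√(1−ζ²)} with ζ = 0.641 gives 7.27%.

%OS ≈ 7.27%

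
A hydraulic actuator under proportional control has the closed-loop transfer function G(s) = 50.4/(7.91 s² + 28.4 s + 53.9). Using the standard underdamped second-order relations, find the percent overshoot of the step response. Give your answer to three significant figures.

%OS ≈ 5.10%

Dividing through by 7.91: denominator becomes s² + 3.590 s + 6.814.
So ω_n = √6.814 = 2.61 rad/s and ζ = 3.590/(2·2.61) = 0.688.
%OS = 100·exp(−πζ/√(1−ζ²)) = 5.10%.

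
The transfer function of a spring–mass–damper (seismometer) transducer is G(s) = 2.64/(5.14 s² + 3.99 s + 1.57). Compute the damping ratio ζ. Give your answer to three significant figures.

Dividing through by 5.14: denominator becomes s² + 0.7763 s + 0.3054.
So ω_n = √0.3054 = 0.553 rad/s and ζ = 0.7763/(2·0.553) = 0.702.

ζ ≈ 0.702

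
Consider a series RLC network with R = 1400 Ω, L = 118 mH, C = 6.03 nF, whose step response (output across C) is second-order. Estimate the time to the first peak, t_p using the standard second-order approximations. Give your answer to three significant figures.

For a series RLC circuit (capacitor voltage as output), ω_n = 1/√(LC) = 1/√(118 mH · 6.03 nF) = 37500 rad/s.
ζ = (R/2)·√(C/L) = (1400/2)·√(6.03 nF/118 mH) = 0.158.
ω_d = 37500·√(1 − 0.158²) = 37000 rad/s. t_p = π/ω_d = 0.0000849 s.

t_p ≈ 0.0000849 s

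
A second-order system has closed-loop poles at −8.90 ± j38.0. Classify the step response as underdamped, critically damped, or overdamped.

underdamped

Since the poles form a complex-conjugate pair with nonzero imaginary part, the response is underdamped.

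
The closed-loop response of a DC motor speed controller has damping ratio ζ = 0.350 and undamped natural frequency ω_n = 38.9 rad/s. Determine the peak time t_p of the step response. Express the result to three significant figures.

t_p ≈ 0.0862 s

The damped frequency is ω_d = ω_n√(1−ζ²) = 38.9·√(1−0.122) = 36.4 rad/s.
Peak time t_p = π/ω_d = π/36.4 = 0.0862 s.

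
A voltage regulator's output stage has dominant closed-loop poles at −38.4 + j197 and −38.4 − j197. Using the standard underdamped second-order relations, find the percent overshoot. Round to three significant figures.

The poles are at −σ ± jω_d with σ = 38.4 and ω_d = 197, so ω_n = √(σ²+ω_d²) = 201 rad/s and ζ = σ/ω_n = 0.191.
%OS = 100 e^{−πζ/√(1−ζ²)} with ζ = 0.191 gives 54.2%.

%OS ≈ 54.2%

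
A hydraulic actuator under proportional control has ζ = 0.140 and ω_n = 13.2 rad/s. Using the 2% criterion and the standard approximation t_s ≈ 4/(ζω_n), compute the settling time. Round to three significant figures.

t_s ≈ 2.16 s

t_s ≈ 4/(ζω_n) = 4/(0.140 × 13.2) = 2.16 s.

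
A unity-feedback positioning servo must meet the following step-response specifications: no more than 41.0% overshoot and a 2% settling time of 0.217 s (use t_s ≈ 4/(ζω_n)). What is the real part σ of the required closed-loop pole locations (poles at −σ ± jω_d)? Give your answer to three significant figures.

The settling-time spec alone fixes σ = ζω_n = 4/t_s = 4/0.217 = 18.4.
(Overshoot then fixes ζ = 0.273 and hence ω_d = σ·√(1−ζ²)/ζ = 65.0 rad/s.)

σ ≈ 18.4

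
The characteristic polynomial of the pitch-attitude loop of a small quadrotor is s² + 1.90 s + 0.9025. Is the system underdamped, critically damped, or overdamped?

a² − 4b = 1.90² − 4·0.9025 = 0 (repeated real root); the system is critically damped.

critically damped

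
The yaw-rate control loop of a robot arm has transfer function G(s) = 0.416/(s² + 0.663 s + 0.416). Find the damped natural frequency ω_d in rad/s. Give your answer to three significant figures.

ω_n = √0.416 = 0.645 rad/s; ζ = 0.663/(2·0.645) = 0.514.
The damped frequency ω_d = ω_n√(1−ζ²) = 0.553 rad/s.

ω_d ≈ 0.553 rad/s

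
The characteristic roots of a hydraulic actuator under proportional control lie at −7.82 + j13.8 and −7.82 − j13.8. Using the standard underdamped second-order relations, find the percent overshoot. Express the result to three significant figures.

The poles are at −σ ± jω_d with σ = 7.82 and ω_d = 13.8, so ω_n = √(σ²+ω_d²) = 15.9 rad/s and ζ = σ/ω_n = 0.493.
%OS = 100·exp(−πζ/√(1−ζ²)) = 16.9%.

%OS ≈ 16.9%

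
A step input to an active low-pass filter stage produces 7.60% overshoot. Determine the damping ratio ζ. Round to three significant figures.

ζ ≈ 0.634

ζ = −ln(OS)/√(π² + (ln OS)²). With OS = 0.0760, ln OS = −2.577 and ζ = 2.577/4.063 = 0.634.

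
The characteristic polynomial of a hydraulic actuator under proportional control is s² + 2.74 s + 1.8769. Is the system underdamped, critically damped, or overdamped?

critically damped

a² − 4b = 2.74² − 4·1.8769 = 0 (repeated real root); the system is critically damped.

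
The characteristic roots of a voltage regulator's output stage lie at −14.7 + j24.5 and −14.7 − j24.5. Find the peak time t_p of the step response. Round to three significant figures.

t_p = π/ω_d with ω_d = 24.5 (the imaginary part), so t_p = 0.128 s.

t_p ≈ 0.128 s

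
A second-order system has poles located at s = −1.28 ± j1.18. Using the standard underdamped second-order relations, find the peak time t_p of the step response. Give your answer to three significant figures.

t_p = π/ω_d with ω_d = 1.18 (the imaginary part), so t_p = 2.66 s.

t_p ≈ 2.66 s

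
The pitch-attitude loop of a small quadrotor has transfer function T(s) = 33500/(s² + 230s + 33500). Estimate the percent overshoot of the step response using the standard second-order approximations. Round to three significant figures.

%OS ≈ 7.91%

Matching coefficients with s² + 2ζω_n s + ω_n² gives ω_n² = 33500 ⇒ ω_n = 183 rad/s, and ζ = 230/(2ω_n) = 0.628.
%OS = 100 e^{−πζ/√(1−ζ²)} with ζ = 0.628 gives 7.91%.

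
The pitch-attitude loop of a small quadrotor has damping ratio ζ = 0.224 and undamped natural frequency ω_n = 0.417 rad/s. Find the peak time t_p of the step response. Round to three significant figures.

t_p ≈ 7.73 s

The damped frequency is ω_d = ω_n√(1−ζ²) = 0.417·√(1−0.0502) = 0.406 rad/s.
Peak time t_p = π/ω_d = π/0.406 = 7.73 s.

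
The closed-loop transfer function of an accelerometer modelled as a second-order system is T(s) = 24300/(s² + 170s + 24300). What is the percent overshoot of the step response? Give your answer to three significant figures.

%OS ≈ 13.0%

Matching coefficients with s² + 2ζω_n s + ω_n² gives ω_n² = 24300 ⇒ ω_n = 156 rad/s, and ζ = 170/(2ω_n) = 0.545.
%OS = 100·exp(−πζ/√(1−ζ²)) = 13.0%.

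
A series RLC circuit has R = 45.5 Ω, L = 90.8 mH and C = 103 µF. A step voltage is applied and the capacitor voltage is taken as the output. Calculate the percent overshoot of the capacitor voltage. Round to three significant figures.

%OS ≈ 2.36%

For a series RLC circuit (capacitor voltage as output), ω_n = 1/√(LC) = 1/√(90.8 mH · 103 µF) = 327 rad/s.
ζ = (R/2)·√(C/L) = (45.5/2)·√(103 µF/90.8 mH) = 0.766.
%OS = 100·exp(−πζ/√(1−ζ²)) = 2.36%.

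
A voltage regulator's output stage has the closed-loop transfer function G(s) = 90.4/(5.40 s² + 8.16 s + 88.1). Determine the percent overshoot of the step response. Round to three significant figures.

Dividing through by 5.40: denominator becomes s² + 1.511 s + 16.31.
So ω_n = √16.31 = 4.04 rad/s and ζ = 1.511/(2·4.04) = 0.187.
Overshoot: exp(−π·0.187/√(1−0.187²)) = 0.550, i.e. 55.0%.

%OS ≈ 55.0%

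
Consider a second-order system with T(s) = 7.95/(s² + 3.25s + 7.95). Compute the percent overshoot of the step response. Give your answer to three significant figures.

ω_n = √7.95 = 2.82 rad/s; ζ = 3.25/(2·2.82) = 0.576.
Overshoot: exp(−π·0.576/√(1−0.576²)) = 0.109, i.e. 10.9%.

%OS ≈ 10.9%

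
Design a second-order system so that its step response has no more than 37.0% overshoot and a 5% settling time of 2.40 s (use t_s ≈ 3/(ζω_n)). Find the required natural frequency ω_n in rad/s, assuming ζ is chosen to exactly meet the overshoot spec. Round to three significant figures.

ω_n ≈ 4.14 rad/s

ζ = −ln(OS)/√(π² + (ln OS)²). With OS = 0.370, ln OS = −0.9943 and ζ = 0.9943/3.295 = 0.302.
Then ω_n = 3/(ζ t_s) = 3/(0.302 × 2.40) = 4.14 rad/s.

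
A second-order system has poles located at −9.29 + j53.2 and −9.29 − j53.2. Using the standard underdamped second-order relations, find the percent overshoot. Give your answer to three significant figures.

%OS ≈ 57.8%

The poles are at −σ ± jω_d with σ = 9.29 and ω_d = 53.2, so ω_n = √(σ²+ω_d²) = 54.0 rad/s and ζ = σ/ω_n = 0.172.
Overshoot: exp(−π·0.172/√(1−0.172²)) = 0.578, i.e. 57.8%.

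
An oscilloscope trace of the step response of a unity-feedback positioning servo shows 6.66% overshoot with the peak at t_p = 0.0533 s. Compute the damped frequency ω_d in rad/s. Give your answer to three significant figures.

t_p = π/ω_d, so ω_d = π/0.0533 = 58.9 rad/s.

ω_d ≈ 58.9 rad/s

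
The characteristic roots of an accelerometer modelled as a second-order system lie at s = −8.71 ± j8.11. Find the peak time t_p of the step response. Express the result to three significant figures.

t_p ≈ 0.387 s

t_p = π/ω_d with ω_d = 8.11 (the imaginary part), so t_p = 0.387 s.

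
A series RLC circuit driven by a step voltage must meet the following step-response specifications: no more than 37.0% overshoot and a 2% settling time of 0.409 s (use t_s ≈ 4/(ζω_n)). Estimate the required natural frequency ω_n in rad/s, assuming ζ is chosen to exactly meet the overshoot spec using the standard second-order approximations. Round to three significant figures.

From %OS = 100·exp(−πζ/√(1−ζ²)), invert to get ζ = −ln(OS)/√(π² + ln²(OS)) with OS = 0.370.
−ln 0.370 = 0.9943, so ζ = 0.9943/√(π² + 0.9885) = 0.302.
Then ω_n = 4/(ζ t_s) = 4/(0.302 × 0.409) = 32.4 rad/s.

ω_n ≈ 32.4 rad/s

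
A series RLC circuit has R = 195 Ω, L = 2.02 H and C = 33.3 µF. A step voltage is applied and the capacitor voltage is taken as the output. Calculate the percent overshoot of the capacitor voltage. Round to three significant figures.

For a series RLC circuit (capacitor voltage as output), ω_n = 1/√(LC) = 1/√(2.02 H · 33.3 µF) = 122 rad/s.
ζ = (R/2)·√(C/L) = (195/2)·√(33.3 µF/2.02 H) = 0.396.
Overshoot: exp(−π·0.396/√(1−0.396²)) = 0.258, i.e. 25.8%.

%OS ≈ 25.8%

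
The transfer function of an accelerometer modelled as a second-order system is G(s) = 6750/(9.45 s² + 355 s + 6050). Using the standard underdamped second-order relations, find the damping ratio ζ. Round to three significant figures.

ζ ≈ 0.742

Dividing through by 9.45: denominator becomes s² + 37.57 s + 640.2.
So ω_n = √640.2 = 25.3 rad/s and ζ = 37.57/(2·25.3) = 0.742.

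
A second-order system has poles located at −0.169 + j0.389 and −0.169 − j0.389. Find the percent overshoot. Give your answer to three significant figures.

%OS ≈ 25.5%

With σ = 0.169, ω_d = 0.389: ω_n = √(σ²+ω_d²) = 0.424 rad/s, ζ = σ/ω_n = 0.398.
%OS = 100·exp(−πζ/√(1−ζ²)) = 25.5%.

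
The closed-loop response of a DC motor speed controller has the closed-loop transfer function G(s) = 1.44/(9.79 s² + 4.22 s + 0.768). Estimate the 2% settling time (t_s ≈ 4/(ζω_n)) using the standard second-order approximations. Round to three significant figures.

t_s ≈ 18.6 s

Dividing through by 9.79: denominator becomes s² + 0.4311 s + 0.07845.
So ω_n = √0.07845 = 0.280 rad/s and ζ = 0.4311/(2·0.280) = 0.770.
t_s ≈ 4/(ζω_n) = 18.6 s.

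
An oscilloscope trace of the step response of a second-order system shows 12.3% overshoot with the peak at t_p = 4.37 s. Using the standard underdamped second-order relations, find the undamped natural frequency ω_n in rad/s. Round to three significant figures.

From the overshoot, ζ = −ln(OS)/√(π²+ln²(OS)) = 0.555.
t_p = π/ω_d ⇒ ω_d = 0.719 rad/s; then ω_n = ω_d/√(1−ζ²) = 0.864 rad/s.

ω_n ≈ 0.864 rad/s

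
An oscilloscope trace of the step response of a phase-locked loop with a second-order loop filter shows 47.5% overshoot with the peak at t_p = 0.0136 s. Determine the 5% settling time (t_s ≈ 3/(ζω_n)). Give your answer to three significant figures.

ζ from %OS: ζ = |ln 0.475|/√(π²+ln²0.475) = 0.231.
t_p = π/ω_d ⇒ ω_d = 231 rad/s; then ω_n = ω_d/√(1−ζ²) = 237 rad/s.
t_s ≈ 3/(ζω_n) = 3/(0.231·237) = 0.0548 s.

t_s ≈ 0.0548 s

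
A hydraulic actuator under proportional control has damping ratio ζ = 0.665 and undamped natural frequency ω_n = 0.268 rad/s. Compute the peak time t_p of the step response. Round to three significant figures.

t_p ≈ 15.7 s

The damped frequency is ω_d = ω_n√(1−ζ²) = 0.268·√(1−0.442) = 0.200 rad/s.
Peak time t_p = π/ω_d = π/0.200 = 15.7 s.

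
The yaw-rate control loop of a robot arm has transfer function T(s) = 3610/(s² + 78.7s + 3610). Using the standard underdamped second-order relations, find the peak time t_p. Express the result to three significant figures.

Comparing the denominator to s² + 2ζω_n s + ω_n²: ω_n = √3610 = 60.1 rad/s, and 2ζω_n = 78.7 so ζ = 78.7/(2·60.1) = 0.655.
ω_d = 60.1·√(1 − 0.655²) = 45.4 rad/s. Then t_p = π/ω_d = 0.0692 s.

t_p ≈ 0.0692 s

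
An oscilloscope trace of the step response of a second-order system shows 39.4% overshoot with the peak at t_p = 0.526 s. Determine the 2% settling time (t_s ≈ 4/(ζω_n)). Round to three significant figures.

t_s ≈ 2.26 s

The overshoot fixes ζ = −ln(OS)/√(π²+ln²(OS)) = 0.284.
t_p = π/ω_d ⇒ ω_d = 5.97 rad/s; then ω_n = ω_d/√(1−ζ²) = 6.23 rad/s.
t_s ≈ 4/(ζω_n) = 4/(0.284·6.23) = 2.26 s.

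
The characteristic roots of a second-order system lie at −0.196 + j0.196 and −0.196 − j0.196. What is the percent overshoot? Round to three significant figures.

%OS ≈ 4.32%

The poles are at −σ ± jω_d with σ = 0.196 and ω_d = 0.196, so ω_n = √(σ²+ω_d²) = 0.277 rad/s and ζ = σ/ω_n = 0.707.
%OS = 100·exp(−πζ/√(1−ζ²)) = 4.32%.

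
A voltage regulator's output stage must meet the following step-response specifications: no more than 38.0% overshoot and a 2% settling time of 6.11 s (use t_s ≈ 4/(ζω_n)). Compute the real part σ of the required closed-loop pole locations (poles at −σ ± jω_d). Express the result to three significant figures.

σ ≈ 0.655

The settling-time spec alone fixes σ = ζω_n = 4/t_s = 4/6.11 = 0.655.
(Overshoot then fixes ζ = 0.294 and hence ω_d = σ·√(1−ζ²)/ζ = 2.13 rad/s.)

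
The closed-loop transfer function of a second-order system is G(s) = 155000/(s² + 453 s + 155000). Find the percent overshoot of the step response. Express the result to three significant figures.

ω_n = √155000 = 394 rad/s; ζ = 453/(2·394) = 0.575.
%OS = 100 e^{−πζ/√(1−ζ²)} with ζ = 0.575 gives 11.0%.

%OS ≈ 11.0%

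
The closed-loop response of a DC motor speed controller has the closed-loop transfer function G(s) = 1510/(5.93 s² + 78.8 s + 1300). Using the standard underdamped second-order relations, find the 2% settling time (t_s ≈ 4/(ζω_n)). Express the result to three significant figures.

t_s ≈ 0.602 s

Dividing through by 5.93: denominator becomes s² + 13.29 s + 219.2.
So ω_n = √219.2 = 14.8 rad/s and ζ = 13.29/(2·14.8) = 0.449.
t_s ≈ 4/(ζω_n) = 0.602 s.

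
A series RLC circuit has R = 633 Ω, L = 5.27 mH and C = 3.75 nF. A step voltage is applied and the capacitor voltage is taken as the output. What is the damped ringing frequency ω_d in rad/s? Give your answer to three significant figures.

For a series RLC circuit (capacitor voltage as output), ω_n = 1/√(LC) = 1/√(5.27 mH · 3.75 nF) = 225000 rad/s.
ζ = (R/2)·√(C/L) = (633/2)·√(3.75 nF/5.27 mH) = 0.267.
ω_d = ω_n√(1−ζ²) = 217000 rad/s.

ω_d ≈ 217000 rad/s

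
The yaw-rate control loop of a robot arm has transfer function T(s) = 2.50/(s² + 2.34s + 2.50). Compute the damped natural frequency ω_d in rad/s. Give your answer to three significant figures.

ω_d ≈ 1.06 rad/s

Matching coefficients with s² + 2ζω_n s + ω_n² gives ω_n² = 2.50 ⇒ ω_n = 1.58 rad/s, and ζ = 2.34/(2ω_n) = 0.740.
ω_d = 1.58·√(1 − 0.740²) = 1.06 rad/s.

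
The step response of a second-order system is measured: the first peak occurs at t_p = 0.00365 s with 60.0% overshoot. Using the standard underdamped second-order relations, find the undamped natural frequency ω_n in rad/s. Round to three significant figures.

ω_n ≈ 872 rad/s

ζ from %OS: ζ = |ln 0.600|/√(π²+ln²0.600) = 0.160.
From t_p = π/ω_d, ω_d = π/0.00365 = 861 rad/s, so ω_n = ω_d/√(1−ζ²) = 872 rad/s.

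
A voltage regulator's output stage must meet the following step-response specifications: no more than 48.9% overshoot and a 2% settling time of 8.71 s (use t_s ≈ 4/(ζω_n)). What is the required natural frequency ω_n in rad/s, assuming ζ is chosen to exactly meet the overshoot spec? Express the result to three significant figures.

From %OS = 100·exp(−πζ/√(1−ζ²)), invert to get ζ = −ln(OS)/√(π² + ln²(OS)) with OS = 0.489.
−ln 0.489 = 0.7154, so ζ = 0.7154/√(π² + 0.5118) = 0.222.
Then ω_n = 4/(ζ t_s) = 4/(0.222 × 8.71) = 2.07 rad/s.

ω_n ≈ 2.07 rad/s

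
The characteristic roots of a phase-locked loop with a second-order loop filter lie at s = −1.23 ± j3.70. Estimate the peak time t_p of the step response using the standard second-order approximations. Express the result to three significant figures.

t_p = π/ω_d with ω_d = 3.70 (the imaginary part), so t_p = 0.849 s.

t_p ≈ 0.849 s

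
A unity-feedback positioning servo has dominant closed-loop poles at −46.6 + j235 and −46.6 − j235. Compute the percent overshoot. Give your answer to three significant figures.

%OS ≈ 53.6%

The poles are at −σ ± jω_d with σ = 46.6 and ω_d = 235, so ω_n = √(σ²+ω_d²) = 240 rad/s and ζ = σ/ω_n = 0.195.
%OS = 100 e^{−πζ/√(1−ζ²)} with ζ = 0.195 gives 53.6%.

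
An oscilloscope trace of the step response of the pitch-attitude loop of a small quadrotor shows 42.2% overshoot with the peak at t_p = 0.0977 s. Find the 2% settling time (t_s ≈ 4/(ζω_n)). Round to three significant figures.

ζ from %OS: ζ = |ln 0.422|/√(π²+ln²0.422) = 0.265.
From t_p = π/ω_d, ω_d = π/0.0977 = 32.2 rad/s, so ω_n = ω_d/√(1−ζ²) = 33.3 rad/s.
t_s ≈ 4/(ζω_n) = 4/(0.265·33.3) = 0.453 s.

t_s ≈ 0.453 s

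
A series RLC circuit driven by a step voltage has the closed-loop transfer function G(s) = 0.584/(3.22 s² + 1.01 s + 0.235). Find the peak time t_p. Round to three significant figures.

Dividing through by 3.22: denominator becomes s² + 0.3137 s + 0.07298.
So ω_n = √0.07298 = 0.270 rad/s and ζ = 0.3137/(2·0.270) = 0.581.
ω_d = ω_n√(1−ζ²) = 0.220 rad/s. t_p = π/ω_d = 14.3 s.

t_p ≈ 14.3 s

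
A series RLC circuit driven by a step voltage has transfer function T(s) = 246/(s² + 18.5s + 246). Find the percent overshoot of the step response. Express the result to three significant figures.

%OS ≈ 10.1%

ω_n = √246 = 15.7 rad/s; ζ = 18.5/(2·15.7) = 0.590.
%OS = 100 e^{−πζ/√(1−ζ²)} with ζ = 0.590 gives 10.1%.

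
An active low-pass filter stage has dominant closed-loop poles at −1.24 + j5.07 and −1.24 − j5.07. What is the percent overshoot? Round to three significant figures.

%OS ≈ 46.4%

With σ = 1.24, ω_d = 5.07: ω_n = √(σ²+ω_d²) = 5.22 rad/s, ζ = σ/ω_n = 0.238.
%OS = 100 e^{−πζ/√(1−ζ²)} with ζ = 0.238 gives 46.4%.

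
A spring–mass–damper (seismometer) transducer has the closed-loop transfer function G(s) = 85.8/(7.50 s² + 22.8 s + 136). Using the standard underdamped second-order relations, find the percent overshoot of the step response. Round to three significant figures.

%OS ≈ 30.1%

Dividing through by 7.50: denominator becomes s² + 3.040 s + 18.13.
So ω_n = √18.13 = 4.26 rad/s and ζ = 3.040/(2·4.26) = 0.357.
Overshoot: exp(−π·0.357/√(1−0.357²)) = 0.301, i.e. 30.1%.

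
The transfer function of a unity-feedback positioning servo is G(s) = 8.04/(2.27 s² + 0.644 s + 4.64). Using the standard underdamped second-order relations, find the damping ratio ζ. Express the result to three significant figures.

ζ ≈ 0.0992

Dividing through by 2.27: denominator becomes s² + 0.2837 s + 2.044.
So ω_n = √2.044 = 1.43 rad/s and ζ = 0.2837/(2·1.43) = 0.0992.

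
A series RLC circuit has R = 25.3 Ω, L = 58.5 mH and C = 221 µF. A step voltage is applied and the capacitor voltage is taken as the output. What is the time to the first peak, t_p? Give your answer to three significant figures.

t_p ≈ 0.0180 s

For a series RLC circuit (capacitor voltage as output), ω_n = 1/√(LC) = 1/√(58.5 mH · 221 µF) = 278 rad/s.
ζ = (R/2)·√(C/L) = (25.3/2)·√(221 µF/58.5 mH) = 0.778.
ω_d = 278·√(1 − 0.778²) = 175 rad/s. t_p = π/ω_d = 0.0180 s.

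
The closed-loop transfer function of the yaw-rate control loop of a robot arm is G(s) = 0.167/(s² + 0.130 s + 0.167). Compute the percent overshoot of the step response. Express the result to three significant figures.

Comparing the denominator to s² + 2ζω_n s + ω_n²: ω_n = √0.167 = 0.409 rad/s, and 2ζω_n = 0.130 so ζ = 0.130/(2·0.409) = 0.159.
%OS = 100 e^{−πζ/√(1−ζ²)} with ζ = 0.159 gives 60.3%.

%OS ≈ 60.3%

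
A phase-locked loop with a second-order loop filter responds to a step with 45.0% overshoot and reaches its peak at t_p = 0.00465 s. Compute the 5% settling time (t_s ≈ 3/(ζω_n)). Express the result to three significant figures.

t_s ≈ 0.0175 s

From the overshoot, ζ = −ln(OS)/√(π²+ln²(OS)) = 0.246.
t_p = π/ω_d ⇒ ω_d = 676 rad/s; then ω_n = ω_d/√(1−ζ²) = 697 rad/s.
t_s ≈ 3/(ζω_n) = 3/(0.246·697) = 0.0175 s.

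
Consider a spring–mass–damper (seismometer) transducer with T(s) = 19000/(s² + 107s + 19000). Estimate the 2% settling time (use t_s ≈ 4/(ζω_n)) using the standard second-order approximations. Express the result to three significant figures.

t_s ≈ 0.0748 s

Matching coefficients with s² + 2ζω_n s + ω_n² gives ω_n² = 19000 ⇒ ω_n = 138 rad/s, and ζ = 107/(2ω_n) = 0.388.
t_s ≈ 4/(ζω_n) = 4/(0.388·138) = 0.0748 s.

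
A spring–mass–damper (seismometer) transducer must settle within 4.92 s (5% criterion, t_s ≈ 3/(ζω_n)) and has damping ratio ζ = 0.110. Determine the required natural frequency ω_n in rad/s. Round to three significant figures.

Rearranging t_s ≈ 3/(ζω_n) gives ω_n = 3/(ζ·t_s) = 3/(0.110 × 4.92) = 5.54 rad/s.

ω_n ≈ 5.54 rad/s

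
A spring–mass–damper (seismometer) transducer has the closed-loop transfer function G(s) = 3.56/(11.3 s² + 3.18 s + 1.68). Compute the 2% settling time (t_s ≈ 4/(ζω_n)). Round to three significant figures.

Dividing through by 11.3: denominator becomes s² + 0.2814 s + 0.1487.
So ω_n = √0.1487 = 0.386 rad/s and ζ = 0.2814/(2·0.386) = 0.365.
t_s ≈ 4/(ζω_n) = 28.4 s.

t_s ≈ 28.4 s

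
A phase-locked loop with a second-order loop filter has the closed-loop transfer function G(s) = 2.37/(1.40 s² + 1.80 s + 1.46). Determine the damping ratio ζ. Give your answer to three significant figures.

ζ ≈ 0.630

Dividing through by 1.40: denominator becomes s² + 1.286 s + 1.043.
So ω_n = √1.043 = 1.02 rad/s and ζ = 1.286/(2·1.02) = 0.630.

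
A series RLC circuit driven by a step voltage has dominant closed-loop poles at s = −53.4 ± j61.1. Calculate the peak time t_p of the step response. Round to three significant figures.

t_p = π/ω_d with ω_d = 61.1 (the imaginary part), so t_p = 0.0514 s.

t_p ≈ 0.0514 s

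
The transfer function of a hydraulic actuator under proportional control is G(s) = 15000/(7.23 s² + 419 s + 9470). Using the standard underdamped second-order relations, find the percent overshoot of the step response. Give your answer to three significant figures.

Dividing through by 7.23: denominator becomes s² + 57.95 s + 1310.
So ω_n = √1310 = 36.2 rad/s and ζ = 57.95/(2·36.2) = 0.801.
Overshoot: exp(−π·0.801/√(1−0.801²)) = 0.0150, i.e. 1.50%.

%OS ≈ 1.50%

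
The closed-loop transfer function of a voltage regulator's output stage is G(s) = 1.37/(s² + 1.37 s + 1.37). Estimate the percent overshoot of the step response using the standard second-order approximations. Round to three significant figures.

%OS ≈ 10.4%

Comparing the denominator to s² + 2ζω_n s + ω_n²: ω_n = √1.37 = 1.17 rad/s, and 2ζω_n = 1.37 so ζ = 1.37/(2·1.17) = 0.585.
Overshoot: exp(−π·0.585/√(1−0.585²)) = 0.104, i.e. 10.4%.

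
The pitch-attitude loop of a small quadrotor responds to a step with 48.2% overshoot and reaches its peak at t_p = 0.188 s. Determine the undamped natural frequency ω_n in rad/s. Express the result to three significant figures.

The overshoot fixes ζ = −ln(OS)/√(π²+ln²(OS)) = 0.226.
From t_p = π/ω_d, ω_d = π/0.188 = 16.7 rad/s, so ω_n = ω_d/√(1−ζ²) = 17.2 rad/s.

ω_n ≈ 17.2 rad/s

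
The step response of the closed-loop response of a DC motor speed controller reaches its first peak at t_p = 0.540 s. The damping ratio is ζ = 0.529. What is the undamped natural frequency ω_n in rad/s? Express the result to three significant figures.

Peak time t_p = π/ω_d, so ω_d = π/t_p = π/0.540 = 5.82 rad/s.
ω_n = ω_d/√(1−ζ²) = 5.82/√0.720 = 6.86 rad/s.

ω_n ≈ 6.86 rad/s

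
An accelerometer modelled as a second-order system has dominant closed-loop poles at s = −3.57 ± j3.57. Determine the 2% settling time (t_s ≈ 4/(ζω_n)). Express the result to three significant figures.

t_s ≈ 1.12 s

For poles at −σ ± jω_d, ζω_n = σ = 3.57, so t_s ≈ 4/σ = 1.12 s.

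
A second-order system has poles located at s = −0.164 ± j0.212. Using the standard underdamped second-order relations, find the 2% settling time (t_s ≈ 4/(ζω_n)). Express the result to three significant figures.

For poles at −σ ± jω_d, ζω_n = σ = 0.164, so t_s ≈ 4/σ = 24.4 s.

t_s ≈ 24.4 s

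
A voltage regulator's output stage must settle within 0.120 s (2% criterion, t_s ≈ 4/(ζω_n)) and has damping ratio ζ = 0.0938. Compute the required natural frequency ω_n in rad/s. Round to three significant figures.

Rearranging t_s ≈ 4/(ζω_n) gives ω_n = 4/(ζ·t_s) = 4/(0.0938 × 0.120) = 355 rad/s.

ω_n ≈ 355 rad/s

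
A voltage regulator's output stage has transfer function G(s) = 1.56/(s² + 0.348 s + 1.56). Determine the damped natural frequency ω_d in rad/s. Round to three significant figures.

Comparing the denominator to s² + 2ζω_n s + ω_n²: ω_n = √1.56 = 1.25 rad/s, and 2ζω_n = 0.348 so ζ = 0.348/(2·1.25) = 0.139.
The damped frequency ω_d = ω_n√(1−ζ²) = 1.24 rad/s.

ω_d ≈ 1.24 rad/s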